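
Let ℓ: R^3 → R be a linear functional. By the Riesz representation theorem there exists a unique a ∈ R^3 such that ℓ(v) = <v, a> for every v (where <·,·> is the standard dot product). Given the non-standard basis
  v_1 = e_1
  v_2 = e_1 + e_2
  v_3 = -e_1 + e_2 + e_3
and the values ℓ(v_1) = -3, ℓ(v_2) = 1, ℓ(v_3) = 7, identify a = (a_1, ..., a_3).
a = (-3, 4, 0)

Write a = (a_1, ..., a_3) in the standard basis. For each basis vector v_i, ℓ(v_i) = <v_i, a> is a linear equation in the a_j's. Collect the n equations into a matrix system V a = ℓ, where row i of V is v_i (expressed in the standard basis). Since V is invertible (lower-triangular with 1s on the diagonal, up to permutation), solve by back-substitution:
  V =
[[1, 0, 0],
 [1, 1, 0],
 [-1, 1, 1]]
  V a = (-3, 1, 7)
Solving gives a = (-3, 4, 0).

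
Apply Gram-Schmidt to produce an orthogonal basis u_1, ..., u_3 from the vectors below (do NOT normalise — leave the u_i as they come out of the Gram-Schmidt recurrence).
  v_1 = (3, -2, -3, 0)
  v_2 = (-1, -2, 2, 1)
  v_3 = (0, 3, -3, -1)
Orthogonal basis:
  u_1 = (3, -2, -3, 0)
  u_2 = (-7/22, -27/11, 29/22, 1)
  u_3 = (-166/195, -9/65, -148/195, 76/195)

Apply the Gram-Schmidt recurrence
  u_1 = v_1
  u_i = v_i − Σ_{j<i} ((v_i · u_j) / (u_j · u_j)) · u_j.

Step by step this gives:
  u_1 = (3, -2, -3, 0)
  u_2 = (-7/22, -27/11, 29/22, 1)
  u_3 = (-166/195, -9/65, -148/195, 76/195)

Orthogonality check:
  u_2 · u_1 = 0 (should be 0)
  u_3 · u_1 = 0 (should be 0)
  u_3 · u_2 = 0 (should be 0)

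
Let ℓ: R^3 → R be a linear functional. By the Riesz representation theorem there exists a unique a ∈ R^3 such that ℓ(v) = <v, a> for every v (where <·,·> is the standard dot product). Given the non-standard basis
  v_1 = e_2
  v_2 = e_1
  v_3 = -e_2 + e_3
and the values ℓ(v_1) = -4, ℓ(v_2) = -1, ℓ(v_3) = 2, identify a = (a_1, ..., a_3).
a = (-1, -4, -2)

Write a = (a_1, ..., a_3) in the standard basis. For each basis vector v_i, ℓ(v_i) = <v_i, a> is a linear equation in the a_j's. Collect the n equations into a matrix system V a = ℓ, where row i of V is v_i (expressed in the standard basis). Since V is invertible (lower-triangular with 1s on the diagonal, up to permutation), solve by back-substitution:
  V =
[[0, 1, 0],
 [1, 0, 0],
 [0, -1, 1]]
  V a = (-4, -1, 2)
Solving gives a = (-1, -4, -2).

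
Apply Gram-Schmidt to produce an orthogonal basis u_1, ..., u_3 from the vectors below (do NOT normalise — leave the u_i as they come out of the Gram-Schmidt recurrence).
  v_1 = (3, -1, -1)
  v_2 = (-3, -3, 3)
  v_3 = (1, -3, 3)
Orthogonal basis:
  u_1 = (3, -1, -1)
  u_2 = (-6/11, -42/11, 24/11)
  u_3 = (2/3, 2/3, 4/3)

Apply the Gram-Schmidt recurrence
  u_1 = v_1
  u_i = v_i − Σ_{j<i} ((v_i · u_j) / (u_j · u_j)) · u_j.

Step by step this gives:
  u_1 = (3, -1, -1)
  u_2 = (-6/11, -42/11, 24/11)
  u_3 = (2/3, 2/3, 4/3)

Orthogonality check:
  u_2 · u_1 = 0 (should be 0)
  u_3 · u_1 = 0 (should be 0)
  u_3 · u_2 = 0 (should be 0)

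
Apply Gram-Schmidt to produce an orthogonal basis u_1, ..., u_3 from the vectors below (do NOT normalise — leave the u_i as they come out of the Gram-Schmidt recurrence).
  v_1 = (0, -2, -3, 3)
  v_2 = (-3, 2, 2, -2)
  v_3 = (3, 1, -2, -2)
Orthogonal basis:
  u_1 = (0, -2, -3, 3)
  u_2 = (-3, 6/11, -2/11, 2/11)
  u_3 = (30/103, 135/103, -251/103, -161/103)

Apply the Gram-Schmidt recurrence
  u_1 = v_1
  u_i = v_i − Σ_{j<i} ((v_i · u_j) / (u_j · u_j)) · u_j.

Step by step this gives:
  u_1 = (0, -2, -3, 3)
  u_2 = (-3, 6/11, -2/11, 2/11)
  u_3 = (30/103, 135/103, -251/103, -161/103)

Orthogonality check:
  u_2 · u_1 = 0 (should be 0)
  u_3 · u_1 = 0 (should be 0)
  u_3 · u_2 = 0 (should be 0)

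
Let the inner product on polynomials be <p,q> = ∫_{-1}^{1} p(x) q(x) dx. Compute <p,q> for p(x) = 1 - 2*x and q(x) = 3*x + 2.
<p,q> = 0

Expand the product: p(x)·q(x) = -6*x^2 - x + 2.
∫_{-1}^{1} of each monomial x^k gives [2/(k+1) if k even, 0 if k odd]. Integrating term-by-term (or equivalently evaluating the antiderivative F(x) = -2*x^3 - x^2/2 + 2*x at the endpoints):
  F(1) − F(−1) = -1/2 − (-1/2) = 0.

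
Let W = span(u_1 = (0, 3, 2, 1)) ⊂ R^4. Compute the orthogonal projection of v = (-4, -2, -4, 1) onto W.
proj_W(v) = (0, -39/14, -13/7, -13/14)

Set up U = [u_1 | ... | u_1] ∈ R^(4×1). The projector onto W = col(U) is P = U (U^T U)^(-1) U^T.
Compute U^T U =
  [14],
and U^T v = (-13).
Solve U^T U · c = U^T v for the coefficients: c = (-13/14). The projection is proj_W(v) = U c.
Check: (v - proj_W(v)) · u_1 = 0  (should be 0).
Result: proj_W(v) = (0, -39/14, -13/7, -13/14).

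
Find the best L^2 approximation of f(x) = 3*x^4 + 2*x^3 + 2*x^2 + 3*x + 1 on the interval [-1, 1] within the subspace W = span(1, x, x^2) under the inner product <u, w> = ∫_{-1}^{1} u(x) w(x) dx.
g(x) = 32*x^2/7 + 21*x/5 + 26/35

The best approximation g ∈ W is the orthogonal projection of f onto W. Writing g = a_0 + a_1 x + a_2 x^2, the coefficients solve the normal equations G · a = b where
  G_{ij} = <φ_i, φ_j> and b_i = <f, φ_i>, with φ_0 = 1, φ_1 = x, φ_2 = x^2.
G =
  [2, 0, 2/3]
  [0, 2/3, 0]
  [2/3, 0, 2/5],
b = (68/15, 14/5, 244/105).
Solving gives a_0 = 26/35, a_1 = 21/5, a_2 = 32/7, so
  g(x) = 32*x^2/7 + 21*x/5 + 26/35.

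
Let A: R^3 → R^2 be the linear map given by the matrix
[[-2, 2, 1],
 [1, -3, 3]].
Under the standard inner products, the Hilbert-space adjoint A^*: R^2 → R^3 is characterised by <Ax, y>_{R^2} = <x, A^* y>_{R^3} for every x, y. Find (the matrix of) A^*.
A^* = A^T =
[[-2, 1],
 [2, -3],
 [1, 3]]

For real matrices with standard dot products, the defining identity <Ax, y> = <x, A^* y> gives (Ax)^T y = x^T (A^*) y, i.e. x^T A^T y = x^T (A^*) y. Since this holds for all x, y, we must have A^* = A^T. Therefore
A^* =
[[-2, 1],
 [2, -3],
 [1, 3]].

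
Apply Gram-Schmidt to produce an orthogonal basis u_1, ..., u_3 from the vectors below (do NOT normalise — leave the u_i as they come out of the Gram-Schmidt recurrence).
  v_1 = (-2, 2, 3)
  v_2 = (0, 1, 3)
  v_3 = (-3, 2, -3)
Orthogonal basis:
  u_1 = (-2, 2, 3)
  u_2 = (22/17, -5/17, 18/17)
  u_3 = (27/49, 54/49, -18/49)

Apply the Gram-Schmidt recurrence
  u_1 = v_1
  u_i = v_i − Σ_{j<i} ((v_i · u_j) / (u_j · u_j)) · u_j.

Step by step this gives:
  u_1 = (-2, 2, 3)
  u_2 = (22/17, -5/17, 18/17)
  u_3 = (27/49, 54/49, -18/49)

Orthogonality check:
  u_2 · u_1 = 0 (should be 0)
  u_3 · u_1 = 0 (should be 0)
  u_3 · u_2 = 0 (should be 0)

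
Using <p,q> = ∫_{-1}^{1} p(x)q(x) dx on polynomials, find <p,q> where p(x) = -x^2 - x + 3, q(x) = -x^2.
<p,q> = -8/5

Expand the product: p(x)·q(x) = x^4 + x^3 - 3*x^2.
∫_{-1}^{1} of each monomial x^k gives [2/(k+1) if k even, 0 if k odd]. Integrating term-by-term (or equivalently evaluating the antiderivative F(x) = x^5/5 + x^4/4 - x^3 at the endpoints):
  F(1) − F(−1) = -11/20 − (21/20) = -8/5.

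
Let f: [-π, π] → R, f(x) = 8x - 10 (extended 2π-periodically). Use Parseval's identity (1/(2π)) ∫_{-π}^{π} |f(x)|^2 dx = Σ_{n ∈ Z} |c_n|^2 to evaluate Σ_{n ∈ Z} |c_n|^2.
Σ |c_n|^2 = 64π^2/3 + 100

Expand and integrate term by term over [-π, π]:
  ∫ (8x)^2 dx = 64·(2π^3/3); ∫ 2·8·(-10)·x dx = 0 (odd integrand); ∫ (-10)^2 dx = 100·2π.
So (1/(2π)) ∫_{-π}^{π} (8x - 10)^2 dx = 64π^2/3 + 100 = 64π^2/3 + 100.
Parseval ⇒ Σ |c_n|^2 = 64π^2/3 + 100.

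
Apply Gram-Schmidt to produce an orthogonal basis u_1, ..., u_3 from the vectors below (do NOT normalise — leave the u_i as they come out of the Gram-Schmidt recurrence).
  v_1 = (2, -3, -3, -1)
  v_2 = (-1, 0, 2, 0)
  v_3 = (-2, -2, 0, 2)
Orthogonal basis:
  u_1 = (2, -3, -3, -1)
  u_2 = (-7/23, -24/23, 22/23, -8/23)
  u_3 = (-88/51, -18/17, -44/51, 118/51)

Apply the Gram-Schmidt recurrence
  u_1 = v_1
  u_i = v_i − Σ_{j<i} ((v_i · u_j) / (u_j · u_j)) · u_j.

Step by step this gives:
  u_1 = (2, -3, -3, -1)
  u_2 = (-7/23, -24/23, 22/23, -8/23)
  u_3 = (-88/51, -18/17, -44/51, 118/51)

Orthogonality check:
  u_2 · u_1 = 0 (should be 0)
  u_3 · u_1 = 0 (should be 0)
  u_3 · u_2 = 0 (should be 0)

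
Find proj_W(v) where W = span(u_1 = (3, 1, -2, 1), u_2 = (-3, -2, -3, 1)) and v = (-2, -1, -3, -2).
proj_W(v) = (-666/329, -435/329, -621/329, 204/329)

Set up U = [u_1 | ... | u_2] ∈ R^(4×2). The projector onto W = col(U) is P = U (U^T U)^(-1) U^T.
Compute U^T U =
  [15, -4]
  [-4, 23],
and U^T v = (-3, 15).
Solve U^T U · c = U^T v for the coefficients: c = (-9/329, 213/329). The projection is proj_W(v) = U c.
Check: (v - proj_W(v)) · u_1 = 0  (should be 0).
Check: (v - proj_W(v)) · u_2 = 0  (should be 0).
Result: proj_W(v) = (-666/329, -435/329, -621/329, 204/329).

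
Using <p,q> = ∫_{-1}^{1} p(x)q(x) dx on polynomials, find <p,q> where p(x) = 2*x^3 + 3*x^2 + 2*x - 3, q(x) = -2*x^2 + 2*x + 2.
<p,q> = -32/15

Expand the product: p(x)·q(x) = -4*x^5 - 2*x^4 + 6*x^3 + 16*x^2 - 2*x - 6.
∫_{-1}^{1} of each monomial x^k gives [2/(k+1) if k even, 0 if k odd]. Integrating term-by-term (or equivalently evaluating the antiderivative F(x) = -2*x^6/3 - 2*x^5/5 + 3*x^4/2 + 16*x^3/3 - x^2 - 6*x at the endpoints):
  F(1) − F(−1) = -37/30 − (9/10) = -32/15.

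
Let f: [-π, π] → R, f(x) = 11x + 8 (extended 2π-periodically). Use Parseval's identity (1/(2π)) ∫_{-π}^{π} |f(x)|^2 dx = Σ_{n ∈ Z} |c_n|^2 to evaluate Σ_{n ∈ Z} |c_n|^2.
Σ |c_n|^2 = 121π^2/3 + 64

Expand and integrate term by term over [-π, π]:
  ∫ (11x)^2 dx = 121·(2π^3/3); ∫ 2·11·(8)·x dx = 0 (odd integrand); ∫ 8^2 dx = 64·2π.
So (1/(2π)) ∫_{-π}^{π} (11x + 8)^2 dx = 121π^2/3 + 64 = 121π^2/3 + 64.
Parseval ⇒ Σ |c_n|^2 = 121π^2/3 + 64.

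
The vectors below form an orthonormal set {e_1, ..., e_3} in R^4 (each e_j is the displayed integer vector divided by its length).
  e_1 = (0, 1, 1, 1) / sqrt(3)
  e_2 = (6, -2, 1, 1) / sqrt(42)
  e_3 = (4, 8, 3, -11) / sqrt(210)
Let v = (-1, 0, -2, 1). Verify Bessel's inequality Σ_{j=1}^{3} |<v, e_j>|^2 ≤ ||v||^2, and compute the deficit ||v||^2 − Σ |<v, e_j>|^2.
Σ |<v, e_j>|^2 = 18/5; ||v||^2 = 6; deficit = 12/5

Write each e_j = u_j / sqrt(<u_j, u_j>) where u_j is the displayed integer vector. Then <v, e_j> = <v, u_j> / sqrt(<u_j, u_j>), so |<v, e_j>|^2 = <v, u_j>^2 / <u_j, u_j>.
Coefficients: <v, e_1> = -1/sqrt(3), <v, e_2> = -7/sqrt(42), <v, e_3> = -21/sqrt(210).
Square and sum: Σ |<v, e_j>|^2 = 18/5.
Compute ||v||^2 = v·v = 6.
Deficit = 6 − 18/5 = 12/5 ≥ 0, confirming Bessel's inequality. (The deficit equals ||v − Σ <v,e_j> e_j||^2, the squared distance from v to span{e_j}.)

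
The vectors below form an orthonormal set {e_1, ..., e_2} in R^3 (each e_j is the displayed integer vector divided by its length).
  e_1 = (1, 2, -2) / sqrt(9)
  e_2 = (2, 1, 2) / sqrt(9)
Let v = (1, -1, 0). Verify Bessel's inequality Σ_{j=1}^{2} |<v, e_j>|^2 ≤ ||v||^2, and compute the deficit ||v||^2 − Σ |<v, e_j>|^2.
Σ |<v, e_j>|^2 = 2/9; ||v||^2 = 2; deficit = 16/9

Write each e_j = u_j / sqrt(<u_j, u_j>) where u_j is the displayed integer vector. Then <v, e_j> = <v, u_j> / sqrt(<u_j, u_j>), so |<v, e_j>|^2 = <v, u_j>^2 / <u_j, u_j>.
Coefficients: <v, e_1> = -1/sqrt(9), <v, e_2> = 1/sqrt(9).
Square and sum: Σ |<v, e_j>|^2 = 2/9.
Compute ||v||^2 = v·v = 2.
Deficit = 2 − 2/9 = 16/9 ≥ 0, confirming Bessel's inequality. (The deficit equals ||v − Σ <v,e_j> e_j||^2, the squared distance from v to span{e_j}.)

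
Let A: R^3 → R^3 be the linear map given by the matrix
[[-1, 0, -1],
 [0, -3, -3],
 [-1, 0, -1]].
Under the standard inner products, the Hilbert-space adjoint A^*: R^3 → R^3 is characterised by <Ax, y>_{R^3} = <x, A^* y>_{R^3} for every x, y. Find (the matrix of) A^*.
A^* = A^T =
[[-1, 0, -1],
 [0, -3, 0],
 [-1, -3, -1]]

For real matrices with standard dot products, the defining identity <Ax, y> = <x, A^* y> gives (Ax)^T y = x^T (A^*) y, i.e. x^T A^T y = x^T (A^*) y. Since this holds for all x, y, we must have A^* = A^T. Therefore
A^* =
[[-1, 0, -1],
 [0, -3, 0],
 [-1, -3, -1]].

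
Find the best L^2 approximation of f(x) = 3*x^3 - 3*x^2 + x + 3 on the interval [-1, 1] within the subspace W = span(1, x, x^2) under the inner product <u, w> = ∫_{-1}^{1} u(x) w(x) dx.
g(x) = -3*x^2 + 14*x/5 + 3

The best approximation g ∈ W is the orthogonal projection of f onto W. Writing g = a_0 + a_1 x + a_2 x^2, the coefficients solve the normal equations G · a = b where
  G_{ij} = <φ_i, φ_j> and b_i = <f, φ_i>, with φ_0 = 1, φ_1 = x, φ_2 = x^2.
G =
  [2, 0, 2/3]
  [0, 2/3, 0]
  [2/3, 0, 2/5],
b = (4, 28/15, 4/5).
Solving gives a_0 = 3, a_1 = 14/5, a_2 = -3, so
  g(x) = -3*x^2 + 14*x/5 + 3.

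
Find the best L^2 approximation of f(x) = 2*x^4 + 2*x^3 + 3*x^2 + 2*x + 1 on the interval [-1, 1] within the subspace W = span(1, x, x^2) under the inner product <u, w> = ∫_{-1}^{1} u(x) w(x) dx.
g(x) = 33*x^2/7 + 16*x/5 + 29/35

The best approximation g ∈ W is the orthogonal projection of f onto W. Writing g = a_0 + a_1 x + a_2 x^2, the coefficients solve the normal equations G · a = b where
  G_{ij} = <φ_i, φ_j> and b_i = <f, φ_i>, with φ_0 = 1, φ_1 = x, φ_2 = x^2.
G =
  [2, 0, 2/3]
  [0, 2/3, 0]
  [2/3, 0, 2/5],
b = (24/5, 32/15, 256/105).
Solving gives a_0 = 29/35, a_1 = 16/5, a_2 = 33/7, so
  g(x) = 33*x^2/7 + 16*x/5 + 29/35.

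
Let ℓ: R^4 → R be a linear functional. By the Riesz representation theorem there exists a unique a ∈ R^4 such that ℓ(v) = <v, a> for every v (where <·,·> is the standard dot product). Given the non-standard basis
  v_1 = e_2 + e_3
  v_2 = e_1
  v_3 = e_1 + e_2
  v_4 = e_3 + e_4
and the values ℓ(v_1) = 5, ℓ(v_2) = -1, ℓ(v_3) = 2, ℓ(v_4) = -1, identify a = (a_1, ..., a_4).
a = (-1, 3, 2, -3)

Write a = (a_1, ..., a_4) in the standard basis. For each basis vector v_i, ℓ(v_i) = <v_i, a> is a linear equation in the a_j's. Collect the n equations into a matrix system V a = ℓ, where row i of V is v_i (expressed in the standard basis). Since V is invertible (lower-triangular with 1s on the diagonal, up to permutation), solve by back-substitution:
  V =
[[0, 1, 1, 0],
 [1, 0, 0, 0],
 [1, 1, 0, 0],
 [0, 0, 1, 1]]
  V a = (5, -1, 2, -1)
Solving gives a = (-1, 3, 2, -3).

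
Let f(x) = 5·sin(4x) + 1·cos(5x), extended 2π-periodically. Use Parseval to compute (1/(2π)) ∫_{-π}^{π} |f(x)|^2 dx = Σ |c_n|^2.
Σ |c_n|^2 = 13

Expand |f|^2 and use orthogonality of {sin(nx), cos(mx)} on [-π, π]:
  ∫_{-π}^{π} sin(nx)^2 dx = π, ∫ cos(mx)^2 dx = π, and cross terms integrate to 0.
So ∫_{-π}^{π} f(x)^2 dx = 5^2 · π + 1^2 · π = (25 + 1)π.
Divide by 2π: (25 + 1)/2 = 13.
By Parseval, this equals Σ |c_n|^2.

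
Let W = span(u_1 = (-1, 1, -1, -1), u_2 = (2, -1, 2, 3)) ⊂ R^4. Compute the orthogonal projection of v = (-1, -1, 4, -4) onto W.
proj_W(v) = (0, -5/2, 0, -5/2)

Set up U = [u_1 | ... | u_2] ∈ R^(4×2). The projector onto W = col(U) is P = U (U^T U)^(-1) U^T.
Compute U^T U =
  [4, -8]
  [-8, 18],
and U^T v = (0, -5).
Solve U^T U · c = U^T v for the coefficients: c = (-5, -5/2). The projection is proj_W(v) = U c.
Check: (v - proj_W(v)) · u_1 = 0  (should be 0).
Check: (v - proj_W(v)) · u_2 = 0  (should be 0).
Result: proj_W(v) = (0, -5/2, 0, -5/2).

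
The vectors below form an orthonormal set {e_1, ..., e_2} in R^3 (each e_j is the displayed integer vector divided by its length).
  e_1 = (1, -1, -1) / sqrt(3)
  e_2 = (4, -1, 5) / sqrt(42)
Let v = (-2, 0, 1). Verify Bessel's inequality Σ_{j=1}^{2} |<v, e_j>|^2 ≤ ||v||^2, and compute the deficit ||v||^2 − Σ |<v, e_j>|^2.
Σ |<v, e_j>|^2 = 45/14; ||v||^2 = 5; deficit = 25/14

Write each e_j = u_j / sqrt(<u_j, u_j>) where u_j is the displayed integer vector. Then <v, e_j> = <v, u_j> / sqrt(<u_j, u_j>), so |<v, e_j>|^2 = <v, u_j>^2 / <u_j, u_j>.
Coefficients: <v, e_1> = -3/sqrt(3), <v, e_2> = -3/sqrt(42).
Square and sum: Σ |<v, e_j>|^2 = 45/14.
Compute ||v||^2 = v·v = 5.
Deficit = 5 − 45/14 = 25/14 ≥ 0, confirming Bessel's inequality. (The deficit equals ||v − Σ <v,e_j> e_j||^2, the squared distance from v to span{e_j}.)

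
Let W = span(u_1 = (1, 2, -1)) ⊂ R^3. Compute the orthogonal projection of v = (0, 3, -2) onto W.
proj_W(v) = (4/3, 8/3, -4/3)

Set up U = [u_1 | ... | u_1] ∈ R^(3×1). The projector onto W = col(U) is P = U (U^T U)^(-1) U^T.
Compute U^T U =
  [6],
and U^T v = (8).
Solve U^T U · c = U^T v for the coefficients: c = (4/3). The projection is proj_W(v) = U c.
Check: (v - proj_W(v)) · u_1 = 0  (should be 0).
Result: proj_W(v) = (4/3, 8/3, -4/3).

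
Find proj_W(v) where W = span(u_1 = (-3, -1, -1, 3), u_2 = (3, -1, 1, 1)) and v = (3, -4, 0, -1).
proj_W(v) = (54/17, -14/17, 18/17, 10/17)

Set up U = [u_1 | ... | u_2] ∈ R^(4×2). The projector onto W = col(U) is P = U (U^T U)^(-1) U^T.
Compute U^T U =
  [20, -6]
  [-6, 12],
and U^T v = (-8, 12).
Solve U^T U · c = U^T v for the coefficients: c = (-2/17, 16/17). The projection is proj_W(v) = U c.
Check: (v - proj_W(v)) · u_1 = 0  (should be 0).
Check: (v - proj_W(v)) · u_2 = 0  (should be 0).
Result: proj_W(v) = (54/17, -14/17, 18/17, 10/17).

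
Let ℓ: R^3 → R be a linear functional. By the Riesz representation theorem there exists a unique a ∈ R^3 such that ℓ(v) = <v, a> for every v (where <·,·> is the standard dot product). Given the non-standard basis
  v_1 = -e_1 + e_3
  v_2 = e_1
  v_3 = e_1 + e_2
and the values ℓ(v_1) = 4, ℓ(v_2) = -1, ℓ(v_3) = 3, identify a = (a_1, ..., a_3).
a = (-1, 4, 3)

Write a = (a_1, ..., a_3) in the standard basis. For each basis vector v_i, ℓ(v_i) = <v_i, a> is a linear equation in the a_j's. Collect the n equations into a matrix system V a = ℓ, where row i of V is v_i (expressed in the standard basis). Since V is invertible (lower-triangular with 1s on the diagonal, up to permutation), solve by back-substitution:
  V =
[[-1, 0, 1],
 [1, 0, 0],
 [1, 1, 0]]
  V a = (4, -1, 3)
Solving gives a = (-1, 4, 3).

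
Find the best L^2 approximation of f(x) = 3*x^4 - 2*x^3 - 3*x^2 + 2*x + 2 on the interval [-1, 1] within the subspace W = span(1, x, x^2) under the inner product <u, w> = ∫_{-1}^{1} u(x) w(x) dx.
g(x) = -3*x^2/7 + 4*x/5 + 61/35

The best approximation g ∈ W is the orthogonal projection of f onto W. Writing g = a_0 + a_1 x + a_2 x^2, the coefficients solve the normal equations G · a = b where
  G_{ij} = <φ_i, φ_j> and b_i = <f, φ_i>, with φ_0 = 1, φ_1 = x, φ_2 = x^2.
G =
  [2, 0, 2/3]
  [0, 2/3, 0]
  [2/3, 0, 2/5],
b = (16/5, 8/15, 104/105).
Solving gives a_0 = 61/35, a_1 = 4/5, a_2 = -3/7, so
  g(x) = -3*x^2/7 + 4*x/5 + 61/35.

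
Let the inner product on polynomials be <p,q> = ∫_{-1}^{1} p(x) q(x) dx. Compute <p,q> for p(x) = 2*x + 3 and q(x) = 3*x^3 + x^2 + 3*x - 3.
<p,q> = -48/5

Expand the product: p(x)·q(x) = 6*x^4 + 11*x^3 + 9*x^2 + 3*x - 9.
∫_{-1}^{1} of each monomial x^k gives [2/(k+1) if k even, 0 if k odd]. Integrating term-by-term (or equivalently evaluating the antiderivative F(x) = 6*x^5/5 + 11*x^4/4 + 3*x^3 + 3*x^2/2 - 9*x at the endpoints):
  F(1) − F(−1) = -11/20 − (181/20) = -48/5.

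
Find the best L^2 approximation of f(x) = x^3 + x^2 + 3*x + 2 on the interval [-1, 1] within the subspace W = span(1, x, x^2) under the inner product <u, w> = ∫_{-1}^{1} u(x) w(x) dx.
g(x) = x^2 + 18*x/5 + 2

The best approximation g ∈ W is the orthogonal projection of f onto W. Writing g = a_0 + a_1 x + a_2 x^2, the coefficients solve the normal equations G · a = b where
  G_{ij} = <φ_i, φ_j> and b_i = <f, φ_i>, with φ_0 = 1, φ_1 = x, φ_2 = x^2.
G =
  [2, 0, 2/3]
  [0, 2/3, 0]
  [2/3, 0, 2/5],
b = (14/3, 12/5, 26/15).
Solving gives a_0 = 2, a_1 = 18/5, a_2 = 1, so
  g(x) = x^2 + 18*x/5 + 2.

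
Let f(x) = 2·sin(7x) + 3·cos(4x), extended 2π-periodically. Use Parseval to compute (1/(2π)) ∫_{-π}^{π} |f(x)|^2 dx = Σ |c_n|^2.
Σ |c_n|^2 = 13/2

Expand |f|^2 and use orthogonality of {sin(nx), cos(mx)} on [-π, π]:
  ∫_{-π}^{π} sin(nx)^2 dx = π, ∫ cos(mx)^2 dx = π, and cross terms integrate to 0.
So ∫_{-π}^{π} f(x)^2 dx = 2^2 · π + 3^2 · π = (4 + 9)π.
Divide by 2π: (4 + 9)/2 = 13/2.
By Parseval, this equals Σ |c_n|^2.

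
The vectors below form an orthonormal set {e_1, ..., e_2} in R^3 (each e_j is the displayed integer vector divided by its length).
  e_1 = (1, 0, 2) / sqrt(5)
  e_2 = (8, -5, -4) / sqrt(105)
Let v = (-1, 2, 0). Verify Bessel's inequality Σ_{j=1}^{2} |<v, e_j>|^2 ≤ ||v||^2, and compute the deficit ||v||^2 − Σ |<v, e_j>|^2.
Σ |<v, e_j>|^2 = 23/7; ||v||^2 = 5; deficit = 12/7

Write each e_j = u_j / sqrt(<u_j, u_j>) where u_j is the displayed integer vector. Then <v, e_j> = <v, u_j> / sqrt(<u_j, u_j>), so |<v, e_j>|^2 = <v, u_j>^2 / <u_j, u_j>.
Coefficients: <v, e_1> = -1/sqrt(5), <v, e_2> = -18/sqrt(105).
Square and sum: Σ |<v, e_j>|^2 = 23/7.
Compute ||v||^2 = v·v = 5.
Deficit = 5 − 23/7 = 12/7 ≥ 0, confirming Bessel's inequality. (The deficit equals ||v − Σ <v,e_j> e_j||^2, the squared distance from v to span{e_j}.)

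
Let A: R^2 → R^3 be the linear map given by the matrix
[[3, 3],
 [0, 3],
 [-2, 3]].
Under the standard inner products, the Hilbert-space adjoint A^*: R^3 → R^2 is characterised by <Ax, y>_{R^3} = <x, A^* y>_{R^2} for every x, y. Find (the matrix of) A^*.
A^* = A^T =
[[3, 0, -2],
 [3, 3, 3]]

For real matrices with standard dot products, the defining identity <Ax, y> = <x, A^* y> gives (Ax)^T y = x^T (A^*) y, i.e. x^T A^T y = x^T (A^*) y. Since this holds for all x, y, we must have A^* = A^T. Therefore
A^* =
[[3, 0, -2],
 [3, 3, 3]].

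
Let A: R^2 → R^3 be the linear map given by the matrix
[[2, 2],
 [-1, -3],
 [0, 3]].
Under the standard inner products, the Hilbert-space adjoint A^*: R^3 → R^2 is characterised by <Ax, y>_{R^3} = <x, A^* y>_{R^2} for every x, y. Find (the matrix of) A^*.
A^* = A^T =
[[2, -1, 0],
 [2, -3, 3]]

For real matrices with standard dot products, the defining identity <Ax, y> = <x, A^* y> gives (Ax)^T y = x^T (A^*) y, i.e. x^T A^T y = x^T (A^*) y. Since this holds for all x, y, we must have A^* = A^T. Therefore
A^* =
[[2, -1, 0],
 [2, -3, 3]].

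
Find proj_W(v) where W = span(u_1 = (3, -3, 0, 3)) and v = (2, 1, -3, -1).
proj_W(v) = (0, 0, 0, 0)

Set up U = [u_1 | ... | u_1] ∈ R^(4×1). The projector onto W = col(U) is P = U (U^T U)^(-1) U^T.
Compute U^T U =
  [27],
and U^T v = (0).
Solve U^T U · c = U^T v for the coefficients: c = (0). The projection is proj_W(v) = U c.
Check: (v - proj_W(v)) · u_1 = 0  (should be 0).
Result: proj_W(v) = (0, 0, 0, 0).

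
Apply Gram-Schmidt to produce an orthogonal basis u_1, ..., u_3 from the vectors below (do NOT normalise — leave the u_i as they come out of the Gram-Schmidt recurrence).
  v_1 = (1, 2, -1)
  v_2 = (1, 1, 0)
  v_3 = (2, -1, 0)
Orthogonal basis:
  u_1 = (1, 2, -1)
  u_2 = (1/2, 0, 1/2)
  u_3 = (1, -1, -1)

Apply the Gram-Schmidt recurrence
  u_1 = v_1
  u_i = v_i − Σ_{j<i} ((v_i · u_j) / (u_j · u_j)) · u_j.

Step by step this gives:
  u_1 = (1, 2, -1)
  u_2 = (1/2, 0, 1/2)
  u_3 = (1, -1, -1)

Orthogonality check:
  u_2 · u_1 = 0 (should be 0)
  u_3 · u_1 = 0 (should be 0)
  u_3 · u_2 = 0 (should be 0)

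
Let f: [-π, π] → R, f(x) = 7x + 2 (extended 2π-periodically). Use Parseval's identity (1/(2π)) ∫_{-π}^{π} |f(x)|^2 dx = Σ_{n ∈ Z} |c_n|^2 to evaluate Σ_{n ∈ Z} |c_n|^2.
Σ |c_n|^2 = 49π^2/3 + 4

Expand and integrate term by term over [-π, π]:
  ∫ (7x)^2 dx = 49·(2π^3/3); ∫ 2·7·(2)·x dx = 0 (odd integrand); ∫ 2^2 dx = 4·2π.
So (1/(2π)) ∫_{-π}^{π} (7x + 2)^2 dx = 49π^2/3 + 4 = 49π^2/3 + 4.
Parseval ⇒ Σ |c_n|^2 = 49π^2/3 + 4.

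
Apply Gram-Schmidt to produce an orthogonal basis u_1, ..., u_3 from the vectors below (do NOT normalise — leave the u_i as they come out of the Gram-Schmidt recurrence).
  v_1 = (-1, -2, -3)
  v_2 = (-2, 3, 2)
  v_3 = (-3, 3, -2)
Orthogonal basis:
  u_1 = (-1, -2, -3)
  u_2 = (-19/7, 11/7, -1/7)
  u_3 = (5/6, 4/3, -7/6)

Apply the Gram-Schmidt recurrence
  u_1 = v_1
  u_i = v_i − Σ_{j<i} ((v_i · u_j) / (u_j · u_j)) · u_j.

Step by step this gives:
  u_1 = (-1, -2, -3)
  u_2 = (-19/7, 11/7, -1/7)
  u_3 = (5/6, 4/3, -7/6)

Orthogonality check:
  u_2 · u_1 = 0 (should be 0)
  u_3 · u_1 = 0 (should be 0)
  u_3 · u_2 = 0 (should be 0)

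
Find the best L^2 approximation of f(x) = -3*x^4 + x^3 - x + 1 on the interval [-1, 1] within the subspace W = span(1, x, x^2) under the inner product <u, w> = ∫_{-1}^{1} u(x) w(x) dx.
g(x) = -18*x^2/7 - 2*x/5 + 44/35

The best approximation g ∈ W is the orthogonal projection of f onto W. Writing g = a_0 + a_1 x + a_2 x^2, the coefficients solve the normal equations G · a = b where
  G_{ij} = <φ_i, φ_j> and b_i = <f, φ_i>, with φ_0 = 1, φ_1 = x, φ_2 = x^2.
G =
  [2, 0, 2/3]
  [0, 2/3, 0]
  [2/3, 0, 2/5],
b = (4/5, -4/15, -4/21).
Solving gives a_0 = 44/35, a_1 = -2/5, a_2 = -18/7, so
  g(x) = -18*x^2/7 - 2*x/5 + 44/35.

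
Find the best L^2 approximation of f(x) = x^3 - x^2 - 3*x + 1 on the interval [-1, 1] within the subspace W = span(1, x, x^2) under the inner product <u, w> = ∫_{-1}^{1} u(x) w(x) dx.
g(x) = -x^2 - 12*x/5 + 1

The best approximation g ∈ W is the orthogonal projection of f onto W. Writing g = a_0 + a_1 x + a_2 x^2, the coefficients solve the normal equations G · a = b where
  G_{ij} = <φ_i, φ_j> and b_i = <f, φ_i>, with φ_0 = 1, φ_1 = x, φ_2 = x^2.
G =
  [2, 0, 2/3]
  [0, 2/3, 0]
  [2/3, 0, 2/5],
b = (4/3, -8/5, 4/15).
Solving gives a_0 = 1, a_1 = -12/5, a_2 = -1, so
  g(x) = -x^2 - 12*x/5 + 1.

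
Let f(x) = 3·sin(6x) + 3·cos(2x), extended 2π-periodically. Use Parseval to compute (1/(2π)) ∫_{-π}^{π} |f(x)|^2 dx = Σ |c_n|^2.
Σ |c_n|^2 = 9

Expand |f|^2 and use orthogonality of {sin(nx), cos(mx)} on [-π, π]:
  ∫_{-π}^{π} sin(nx)^2 dx = π, ∫ cos(mx)^2 dx = π, and cross terms integrate to 0.
So ∫_{-π}^{π} f(x)^2 dx = 3^2 · π + 3^2 · π = (9 + 9)π.
Divide by 2π: (9 + 9)/2 = 9.
By Parseval, this equals Σ |c_n|^2.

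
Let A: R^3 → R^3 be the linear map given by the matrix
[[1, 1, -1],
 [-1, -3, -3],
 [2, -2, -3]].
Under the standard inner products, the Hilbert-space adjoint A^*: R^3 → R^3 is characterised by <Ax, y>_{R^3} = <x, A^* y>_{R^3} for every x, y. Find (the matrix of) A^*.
A^* = A^T =
[[1, -1, 2],
 [1, -3, -2],
 [-1, -3, -3]]

For real matrices with standard dot products, the defining identity <Ax, y> = <x, A^* y> gives (Ax)^T y = x^T (A^*) y, i.e. x^T A^T y = x^T (A^*) y. Since this holds for all x, y, we must have A^* = A^T. Therefore
A^* =
[[1, -1, 2],
 [1, -3, -2],
 [-1, -3, -3]].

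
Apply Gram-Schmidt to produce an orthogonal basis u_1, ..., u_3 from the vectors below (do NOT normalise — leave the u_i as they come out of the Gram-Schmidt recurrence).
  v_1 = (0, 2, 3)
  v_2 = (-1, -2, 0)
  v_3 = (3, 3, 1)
Orthogonal basis:
  u_1 = (0, 2, 3)
  u_2 = (-1, -18/13, 12/13)
  u_3 = (66/49, -33/49, 22/49)

Apply the Gram-Schmidt recurrence
  u_1 = v_1
  u_i = v_i − Σ_{j<i} ((v_i · u_j) / (u_j · u_j)) · u_j.

Step by step this gives:
  u_1 = (0, 2, 3)
  u_2 = (-1, -18/13, 12/13)
  u_3 = (66/49, -33/49, 22/49)

Orthogonality check:
  u_2 · u_1 = 0 (should be 0)
  u_3 · u_1 = 0 (should be 0)
  u_3 · u_2 = 0 (should be 0)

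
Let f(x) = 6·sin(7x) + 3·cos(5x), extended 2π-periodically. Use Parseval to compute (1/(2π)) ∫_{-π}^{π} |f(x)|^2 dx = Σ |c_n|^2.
Σ |c_n|^2 = 45/2

Expand |f|^2 and use orthogonality of {sin(nx), cos(mx)} on [-π, π]:
  ∫_{-π}^{π} sin(nx)^2 dx = π, ∫ cos(mx)^2 dx = π, and cross terms integrate to 0.
So ∫_{-π}^{π} f(x)^2 dx = 6^2 · π + 3^2 · π = (36 + 9)π.
Divide by 2π: (36 + 9)/2 = 45/2.
By Parseval, this equals Σ |c_n|^2.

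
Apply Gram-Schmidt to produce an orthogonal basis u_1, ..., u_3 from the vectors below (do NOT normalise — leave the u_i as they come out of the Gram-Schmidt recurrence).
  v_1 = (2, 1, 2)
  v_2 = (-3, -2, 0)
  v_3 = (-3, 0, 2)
Orthogonal basis:
  u_1 = (2, 1, 2)
  u_2 = (-11/9, -10/9, 16/9)
  u_3 = (-56/53, 84/53, 14/53)

Apply the Gram-Schmidt recurrence
  u_1 = v_1
  u_i = v_i − Σ_{j<i} ((v_i · u_j) / (u_j · u_j)) · u_j.

Step by step this gives:
  u_1 = (2, 1, 2)
  u_2 = (-11/9, -10/9, 16/9)
  u_3 = (-56/53, 84/53, 14/53)

Orthogonality check:
  u_2 · u_1 = 0 (should be 0)
  u_3 · u_1 = 0 (should be 0)
  u_3 · u_2 = 0 (should be 0)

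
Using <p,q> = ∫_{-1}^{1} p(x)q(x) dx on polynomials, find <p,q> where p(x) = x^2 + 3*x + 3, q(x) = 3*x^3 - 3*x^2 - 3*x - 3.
<p,q> = -148/5

Expand the product: p(x)·q(x) = 3*x^5 + 6*x^4 - 3*x^3 - 21*x^2 - 18*x - 9.
∫_{-1}^{1} of each monomial x^k gives [2/(k+1) if k even, 0 if k odd]. Integrating term-by-term (or equivalently evaluating the antiderivative F(x) = x^6/2 + 6*x^5/5 - 3*x^4/4 - 7*x^3 - 9*x^2 - 9*x at the endpoints):
  F(1) − F(−1) = -481/20 − (111/20) = -148/5.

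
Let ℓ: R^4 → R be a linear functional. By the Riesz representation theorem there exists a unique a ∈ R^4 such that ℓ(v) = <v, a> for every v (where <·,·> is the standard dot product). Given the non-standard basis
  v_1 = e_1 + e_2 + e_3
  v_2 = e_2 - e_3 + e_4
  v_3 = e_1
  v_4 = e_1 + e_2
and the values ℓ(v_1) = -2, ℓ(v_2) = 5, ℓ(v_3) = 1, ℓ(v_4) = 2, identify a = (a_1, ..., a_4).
a = (1, 1, -4, 0)

Write a = (a_1, ..., a_4) in the standard basis. For each basis vector v_i, ℓ(v_i) = <v_i, a> is a linear equation in the a_j's. Collect the n equations into a matrix system V a = ℓ, where row i of V is v_i (expressed in the standard basis). Since V is invertible (lower-triangular with 1s on the diagonal, up to permutation), solve by back-substitution:
  V =
[[1, 1, 1, 0],
 [0, 1, -1, 1],
 [1, 0, 0, 0],
 [1, 1, 0, 0]]
  V a = (-2, 5, 1, 2)
Solving gives a = (1, 1, -4, 0).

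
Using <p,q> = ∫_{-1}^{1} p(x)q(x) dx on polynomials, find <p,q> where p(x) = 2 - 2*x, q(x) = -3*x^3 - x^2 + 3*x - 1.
<p,q> = -104/15

Expand the product: p(x)·q(x) = 6*x^4 - 4*x^3 - 8*x^2 + 8*x - 2.
∫_{-1}^{1} of each monomial x^k gives [2/(k+1) if k even, 0 if k odd]. Integrating term-by-term (or equivalently evaluating the antiderivative F(x) = 6*x^5/5 - x^4 - 8*x^3/3 + 4*x^2 - 2*x at the endpoints):
  F(1) − F(−1) = -7/15 − (97/15) = -104/15.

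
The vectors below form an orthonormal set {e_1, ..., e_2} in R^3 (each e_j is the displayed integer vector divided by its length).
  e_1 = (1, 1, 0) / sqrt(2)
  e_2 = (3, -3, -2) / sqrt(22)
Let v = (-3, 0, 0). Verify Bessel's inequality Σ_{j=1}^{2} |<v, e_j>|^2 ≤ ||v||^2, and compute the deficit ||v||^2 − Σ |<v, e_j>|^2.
Σ |<v, e_j>|^2 = 90/11; ||v||^2 = 9; deficit = 9/11

Write each e_j = u_j / sqrt(<u_j, u_j>) where u_j is the displayed integer vector. Then <v, e_j> = <v, u_j> / sqrt(<u_j, u_j>), so |<v, e_j>|^2 = <v, u_j>^2 / <u_j, u_j>.
Coefficients: <v, e_1> = -3/sqrt(2), <v, e_2> = -9/sqrt(22).
Square and sum: Σ |<v, e_j>|^2 = 90/11.
Compute ||v||^2 = v·v = 9.
Deficit = 9 − 90/11 = 9/11 ≥ 0, confirming Bessel's inequality. (The deficit equals ||v − Σ <v,e_j> e_j||^2, the squared distance from v to span{e_j}.)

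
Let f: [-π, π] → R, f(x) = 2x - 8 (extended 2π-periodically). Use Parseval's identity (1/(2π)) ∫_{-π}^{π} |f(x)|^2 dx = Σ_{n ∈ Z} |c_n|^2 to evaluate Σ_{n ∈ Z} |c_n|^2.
Σ |c_n|^2 = 4π^2/3 + 64

Expand and integrate term by term over [-π, π]:
  ∫ (2x)^2 dx = 4·(2π^3/3); ∫ 2·2·(-8)·x dx = 0 (odd integrand); ∫ (-8)^2 dx = 64·2π.
So (1/(2π)) ∫_{-π}^{π} (2x - 8)^2 dx = 4π^2/3 + 64 = 4π^2/3 + 64.
Parseval ⇒ Σ |c_n|^2 = 4π^2/3 + 64.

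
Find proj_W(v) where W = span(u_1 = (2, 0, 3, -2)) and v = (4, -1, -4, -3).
proj_W(v) = (4/17, 0, 6/17, -4/17)

Set up U = [u_1 | ... | u_1] ∈ R^(4×1). The projector onto W = col(U) is P = U (U^T U)^(-1) U^T.
Compute U^T U =
  [17],
and U^T v = (2).
Solve U^T U · c = U^T v for the coefficients: c = (2/17). The projection is proj_W(v) = U c.
Check: (v - proj_W(v)) · u_1 = 0  (should be 0).
Result: proj_W(v) = (4/17, 0, 6/17, -4/17).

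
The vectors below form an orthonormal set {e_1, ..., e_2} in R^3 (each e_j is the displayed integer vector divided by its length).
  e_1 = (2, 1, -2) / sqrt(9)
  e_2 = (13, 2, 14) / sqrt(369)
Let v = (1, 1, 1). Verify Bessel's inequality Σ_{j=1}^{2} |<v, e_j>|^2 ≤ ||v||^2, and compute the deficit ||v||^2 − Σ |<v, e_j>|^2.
Σ |<v, e_j>|^2 = 98/41; ||v||^2 = 3; deficit = 25/41

Write each e_j = u_j / sqrt(<u_j, u_j>) where u_j is the displayed integer vector. Then <v, e_j> = <v, u_j> / sqrt(<u_j, u_j>), so |<v, e_j>|^2 = <v, u_j>^2 / <u_j, u_j>.
Coefficients: <v, e_1> = 1/sqrt(9), <v, e_2> = 29/sqrt(369).
Square and sum: Σ |<v, e_j>|^2 = 98/41.
Compute ||v||^2 = v·v = 3.
Deficit = 3 − 98/41 = 25/41 ≥ 0, confirming Bessel's inequality. (The deficit equals ||v − Σ <v,e_j> e_j||^2, the squared distance from v to span{e_j}.)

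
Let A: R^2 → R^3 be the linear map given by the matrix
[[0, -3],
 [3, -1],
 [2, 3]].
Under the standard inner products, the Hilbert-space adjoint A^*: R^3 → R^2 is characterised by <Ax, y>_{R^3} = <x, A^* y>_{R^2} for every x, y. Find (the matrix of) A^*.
A^* = A^T =
[[0, 3, 2],
 [-3, -1, 3]]

For real matrices with standard dot products, the defining identity <Ax, y> = <x, A^* y> gives (Ax)^T y = x^T (A^*) y, i.e. x^T A^T y = x^T (A^*) y. Since this holds for all x, y, we must have A^* = A^T. Therefore
A^* =
[[0, 3, 2],
 [-3, -1, 3]].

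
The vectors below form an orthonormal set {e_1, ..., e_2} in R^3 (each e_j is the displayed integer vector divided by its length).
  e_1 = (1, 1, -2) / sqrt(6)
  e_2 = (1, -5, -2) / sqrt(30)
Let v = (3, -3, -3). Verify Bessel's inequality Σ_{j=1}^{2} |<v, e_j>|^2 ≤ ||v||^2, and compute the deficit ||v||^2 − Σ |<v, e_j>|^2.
Σ |<v, e_j>|^2 = 126/5; ||v||^2 = 27; deficit = 9/5

Write each e_j = u_j / sqrt(<u_j, u_j>) where u_j is the displayed integer vector. Then <v, e_j> = <v, u_j> / sqrt(<u_j, u_j>), so |<v, e_j>|^2 = <v, u_j>^2 / <u_j, u_j>.
Coefficients: <v, e_1> = 6/sqrt(6), <v, e_2> = 24/sqrt(30).
Square and sum: Σ |<v, e_j>|^2 = 126/5.
Compute ||v||^2 = v·v = 27.
Deficit = 27 − 126/5 = 9/5 ≥ 0, confirming Bessel's inequality. (The deficit equals ||v − Σ <v,e_j> e_j||^2, the squared distance from v to span{e_j}.)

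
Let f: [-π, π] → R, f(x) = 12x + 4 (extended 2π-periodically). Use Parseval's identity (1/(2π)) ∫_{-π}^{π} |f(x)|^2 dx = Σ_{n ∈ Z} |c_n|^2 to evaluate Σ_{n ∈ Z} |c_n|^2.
Σ |c_n|^2 = 48π^2 + 16

Expand and integrate term by term over [-π, π]:
  ∫ (12x)^2 dx = 144·(2π^3/3); ∫ 2·12·(4)·x dx = 0 (odd integrand); ∫ 4^2 dx = 16·2π.
So (1/(2π)) ∫_{-π}^{π} (12x + 4)^2 dx = 144π^2/3 + 16 = 48π^2 + 16.
Parseval ⇒ Σ |c_n|^2 = 48π^2 + 16.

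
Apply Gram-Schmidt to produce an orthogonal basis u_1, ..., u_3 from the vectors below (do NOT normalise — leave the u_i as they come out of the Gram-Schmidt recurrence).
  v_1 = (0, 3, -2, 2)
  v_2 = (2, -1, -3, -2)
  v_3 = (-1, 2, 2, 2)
Orthogonal basis:
  u_1 = (0, 3, -2, 2)
  u_2 = (2, -14/17, -53/17, -32/17)
  u_3 = (159/305, 96/305, 102/305, -42/305)

Apply the Gram-Schmidt recurrence
  u_1 = v_1
  u_i = v_i − Σ_{j<i} ((v_i · u_j) / (u_j · u_j)) · u_j.

Step by step this gives:
  u_1 = (0, 3, -2, 2)
  u_2 = (2, -14/17, -53/17, -32/17)
  u_3 = (159/305, 96/305, 102/305, -42/305)

Orthogonality check:
  u_2 · u_1 = 0 (should be 0)
  u_3 · u_1 = 0 (should be 0)
  u_3 · u_2 = 0 (should be 0)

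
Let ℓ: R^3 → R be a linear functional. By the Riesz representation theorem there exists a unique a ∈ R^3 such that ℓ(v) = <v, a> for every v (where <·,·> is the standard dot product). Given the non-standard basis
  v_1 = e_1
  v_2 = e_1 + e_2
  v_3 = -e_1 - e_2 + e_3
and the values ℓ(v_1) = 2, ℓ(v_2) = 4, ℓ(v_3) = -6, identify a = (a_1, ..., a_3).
a = (2, 2, -2)

Write a = (a_1, ..., a_3) in the standard basis. For each basis vector v_i, ℓ(v_i) = <v_i, a> is a linear equation in the a_j's. Collect the n equations into a matrix system V a = ℓ, where row i of V is v_i (expressed in the standard basis). Since V is invertible (lower-triangular with 1s on the diagonal, up to permutation), solve by back-substitution:
  V =
[[1, 0, 0],
 [1, 1, 0],
 [-1, -1, 1]]
  V a = (2, 4, -6)
Solving gives a = (2, 2, -2).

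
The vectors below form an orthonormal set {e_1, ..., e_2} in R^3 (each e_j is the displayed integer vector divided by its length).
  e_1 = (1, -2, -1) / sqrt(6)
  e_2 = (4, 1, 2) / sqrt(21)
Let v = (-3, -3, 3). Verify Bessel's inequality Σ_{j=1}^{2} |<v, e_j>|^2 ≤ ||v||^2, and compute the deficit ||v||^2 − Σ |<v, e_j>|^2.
Σ |<v, e_j>|^2 = 27/7; ||v||^2 = 27; deficit = 162/7

Write each e_j = u_j / sqrt(<u_j, u_j>) where u_j is the displayed integer vector. Then <v, e_j> = <v, u_j> / sqrt(<u_j, u_j>), so |<v, e_j>|^2 = <v, u_j>^2 / <u_j, u_j>.
Coefficients: <v, e_1> = 0/sqrt(6), <v, e_2> = -9/sqrt(21).
Square and sum: Σ |<v, e_j>|^2 = 27/7.
Compute ||v||^2 = v·v = 27.
Deficit = 27 − 27/7 = 162/7 ≥ 0, confirming Bessel's inequality. (The deficit equals ||v − Σ <v,e_j> e_j||^2, the squared distance from v to span{e_j}.)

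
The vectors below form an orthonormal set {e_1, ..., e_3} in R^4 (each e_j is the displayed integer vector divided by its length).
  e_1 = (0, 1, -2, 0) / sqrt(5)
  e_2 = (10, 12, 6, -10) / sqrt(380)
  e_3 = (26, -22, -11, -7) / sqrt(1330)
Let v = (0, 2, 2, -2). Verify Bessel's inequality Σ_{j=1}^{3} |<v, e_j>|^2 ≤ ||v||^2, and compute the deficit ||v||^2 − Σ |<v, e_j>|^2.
Σ |<v, e_j>|^2 = 388/35; ||v||^2 = 12; deficit = 32/35

Write each e_j = u_j / sqrt(<u_j, u_j>) where u_j is the displayed integer vector. Then <v, e_j> = <v, u_j> / sqrt(<u_j, u_j>), so |<v, e_j>|^2 = <v, u_j>^2 / <u_j, u_j>.
Coefficients: <v, e_1> = -2/sqrt(5), <v, e_2> = 56/sqrt(380), <v, e_3> = -52/sqrt(1330).
Square and sum: Σ |<v, e_j>|^2 = 388/35.
Compute ||v||^2 = v·v = 12.
Deficit = 12 − 388/35 = 32/35 ≥ 0, confirming Bessel's inequality. (The deficit equals ||v − Σ <v,e_j> e_j||^2, the squared distance from v to span{e_j}.)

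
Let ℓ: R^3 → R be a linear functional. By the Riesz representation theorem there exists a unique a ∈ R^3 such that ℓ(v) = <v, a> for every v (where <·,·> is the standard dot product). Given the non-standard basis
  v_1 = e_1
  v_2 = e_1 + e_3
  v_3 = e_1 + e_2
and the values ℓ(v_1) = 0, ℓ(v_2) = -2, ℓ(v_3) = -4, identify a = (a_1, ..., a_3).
a = (0, -4, -2)

Write a = (a_1, ..., a_3) in the standard basis. For each basis vector v_i, ℓ(v_i) = <v_i, a> is a linear equation in the a_j's. Collect the n equations into a matrix system V a = ℓ, where row i of V is v_i (expressed in the standard basis). Since V is invertible (lower-triangular with 1s on the diagonal, up to permutation), solve by back-substitution:
  V =
[[1, 0, 0],
 [1, 0, 1],
 [1, 1, 0]]
  V a = (0, -2, -4)
Solving gives a = (0, -4, -2).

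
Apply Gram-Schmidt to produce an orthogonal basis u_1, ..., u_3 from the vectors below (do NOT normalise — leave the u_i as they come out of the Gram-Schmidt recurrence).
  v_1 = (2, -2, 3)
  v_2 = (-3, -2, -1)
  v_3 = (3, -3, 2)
Orthogonal basis:
  u_1 = (2, -2, 3)
  u_2 = (-41/17, -44/17, -2/17)
  u_3 = (200/213, -175/213, -250/213)

Apply the Gram-Schmidt recurrence
  u_1 = v_1
  u_i = v_i − Σ_{j<i} ((v_i · u_j) / (u_j · u_j)) · u_j.

Step by step this gives:
  u_1 = (2, -2, 3)
  u_2 = (-41/17, -44/17, -2/17)
  u_3 = (200/213, -175/213, -250/213)

Orthogonality check:
  u_2 · u_1 = 0 (should be 0)
  u_3 · u_1 = 0 (should be 0)
  u_3 · u_2 = 0 (should be 0)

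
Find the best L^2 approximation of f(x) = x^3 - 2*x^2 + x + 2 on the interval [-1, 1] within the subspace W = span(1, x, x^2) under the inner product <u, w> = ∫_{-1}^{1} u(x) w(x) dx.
g(x) = -2*x^2 + 8*x/5 + 2

The best approximation g ∈ W is the orthogonal projection of f onto W. Writing g = a_0 + a_1 x + a_2 x^2, the coefficients solve the normal equations G · a = b where
  G_{ij} = <φ_i, φ_j> and b_i = <f, φ_i>, with φ_0 = 1, φ_1 = x, φ_2 = x^2.
G =
  [2, 0, 2/3]
  [0, 2/3, 0]
  [2/3, 0, 2/5],
b = (8/3, 16/15, 8/15).
Solving gives a_0 = 2, a_1 = 8/5, a_2 = -2, so
  g(x) = -2*x^2 + 8*x/5 + 2.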